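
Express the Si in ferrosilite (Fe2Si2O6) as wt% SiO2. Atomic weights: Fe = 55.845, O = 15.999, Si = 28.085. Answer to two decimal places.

45.54 wt%

Molar mass of Fe2Si2O6 = 2*55.845 + 2*28.085 + 6*15.999 = 263.854 g/mol.
Each formula unit contains 2 Si, equivalent to 2/1 = 2.0000 mol SiO2.
M(SiO2) = 1×28.085 + 2×15.999 = 60.083 g/mol.
Mass of SiO2 per formula unit = 2.0000 × 60.083 = 120.166 g.
SiO2 wt% = 120.166 / 263.854 × 100 = 45.54%.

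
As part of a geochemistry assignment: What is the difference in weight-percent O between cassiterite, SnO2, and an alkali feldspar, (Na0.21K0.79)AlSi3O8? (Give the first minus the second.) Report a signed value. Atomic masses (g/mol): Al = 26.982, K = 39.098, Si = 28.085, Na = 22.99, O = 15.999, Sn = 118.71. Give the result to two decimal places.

-25.32 percentage points

O in SnO2: molar mass 150.708 g/mol; 2×15.999 = 31.998 g → 21.23 wt%.
O in (Na0.21K0.79)AlSi3O8: molar mass 274.944 g/mol; 8×15.999 = 127.992 g → 46.55 wt%.
Difference = 21.23 − 46.55 = -25.32 percentage points.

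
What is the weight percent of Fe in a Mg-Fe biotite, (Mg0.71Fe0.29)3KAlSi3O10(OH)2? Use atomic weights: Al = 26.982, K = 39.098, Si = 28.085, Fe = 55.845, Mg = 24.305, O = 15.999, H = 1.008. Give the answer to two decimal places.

10.93 mass %

M((Mg0.71Fe0.29)3KAlSi3O10(OH)2) = 444.694 g/mol.
Fe contributes 0.87 × 55.845 = 48.585 g per mole.
48.585/444.694 = 0.1093 → 10.93%.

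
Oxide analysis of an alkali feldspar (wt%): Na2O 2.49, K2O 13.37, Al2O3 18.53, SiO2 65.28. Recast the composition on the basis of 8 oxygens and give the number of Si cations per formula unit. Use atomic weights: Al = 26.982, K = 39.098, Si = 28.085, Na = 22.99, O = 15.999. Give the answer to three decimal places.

2.997 Si apfu

Na2O: 2.49/61.979 = 0.04017 mol → 0.08034 mol Na, 0.04017 mol O.
K2O: 13.37/94.195 = 0.14194 mol → 0.28388 mol K, 0.14194 mol O.
Al2O3: 18.53/101.961 = 0.18174 mol → 0.36348 mol Al, 0.54522 mol O.
SiO2: 65.28/60.083 = 1.08650 mol → 1.08650 mol Si, 2.17300 mol O.
Total oxygen = 2.90033 mol. Normalization factor = 8/2.90033 = 2.75831.
Si per 8 O = 1.08650 × 2.75831 = 2.997.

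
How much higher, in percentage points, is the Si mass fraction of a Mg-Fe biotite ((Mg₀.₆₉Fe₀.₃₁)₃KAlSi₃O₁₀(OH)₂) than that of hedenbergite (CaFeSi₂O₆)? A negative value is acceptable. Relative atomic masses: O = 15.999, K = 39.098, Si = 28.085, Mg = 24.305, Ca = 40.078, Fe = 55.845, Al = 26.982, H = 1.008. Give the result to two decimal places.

-3.77 percentage points

Si in (Mg₀.₆₉Fe₀.₃₁)₃KAlSi₃O₁₀(OH)₂: molar mass 446.586 g/mol; 3×28.085 = 84.255 g → 18.87 wt%.
Si in CaFeSi₂O₆: molar mass 248.087 g/mol; 2×28.085 = 56.170 g → 22.64 wt%.
Difference = 18.87 − 22.64 = -3.77 percentage points.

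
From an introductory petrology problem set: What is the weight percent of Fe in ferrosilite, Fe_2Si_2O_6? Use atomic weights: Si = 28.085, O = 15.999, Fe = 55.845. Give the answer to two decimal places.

M(Fe_2Si_2O_6) = 263.854 g/mol.
Fe contributes 2 × 55.845 = 111.690 g per mole.
111.690/263.854 = 0.4233 → 42.33%.

42.33 mass %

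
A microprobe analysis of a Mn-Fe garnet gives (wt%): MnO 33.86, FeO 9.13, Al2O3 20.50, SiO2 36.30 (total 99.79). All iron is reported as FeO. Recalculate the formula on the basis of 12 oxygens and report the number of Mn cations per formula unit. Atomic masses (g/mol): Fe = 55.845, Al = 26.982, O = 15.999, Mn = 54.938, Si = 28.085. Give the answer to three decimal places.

MnO: 33.86/70.937 = 0.47732 mol → 0.47732 mol Mn, 0.47732 mol O.
FeO: 9.13/71.844 = 0.12708 mol → 0.12708 mol Fe, 0.12708 mol O.
Al2O3: 20.50/101.961 = 0.20106 mol → 0.40212 mol Al, 0.60318 mol O.
SiO2: 36.30/60.083 = 0.60416 mol → 0.60416 mol Si, 1.20832 mol O.
Total oxygen = 2.41590 mol. Normalization factor = 12/2.41590 = 4.96709.
Mn per 12 O = 0.47732 × 4.96709 = 2.371.

2.371 Mn apfu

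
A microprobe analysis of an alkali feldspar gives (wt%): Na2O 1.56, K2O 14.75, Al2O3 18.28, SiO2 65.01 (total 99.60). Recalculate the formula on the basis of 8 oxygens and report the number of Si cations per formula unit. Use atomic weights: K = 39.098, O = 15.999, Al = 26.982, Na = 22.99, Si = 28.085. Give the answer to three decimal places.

Na2O (M=61.979): mol = 0.02517; Na = 0.05034, O = 0.02517.
K2O (M=94.195): mol = 0.15659; K = 0.31318, O = 0.15659.
Al2O3 (M=101.961): mol = 0.17928; Al = 0.35856, O = 0.53784.
SiO2 (M=60.083): mol = 1.08200; Si = 1.08200, O = 2.16400.
ΣO = 2.88360; factor = 8/ΣO = 2.77431.
Si apfu = 1.08200 × 2.77431 = 3.002.

3.002 Si apfu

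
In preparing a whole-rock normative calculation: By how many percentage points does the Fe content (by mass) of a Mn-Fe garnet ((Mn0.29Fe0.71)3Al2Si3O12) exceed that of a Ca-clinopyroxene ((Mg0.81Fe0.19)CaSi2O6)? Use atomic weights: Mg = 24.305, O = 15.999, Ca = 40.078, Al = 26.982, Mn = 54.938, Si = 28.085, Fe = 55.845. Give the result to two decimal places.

M((Mn0.29Fe0.71)3Al2Si3O12) = 496.953 g/mol, so wt% Fe = 118.950/496.953 × 100 = 23.94%.
M((Mg0.81Fe0.19)CaSi2O6) = 222.540 g/mol, so wt% Fe = 10.611/222.540 × 100 = 4.77%.
23.94 − 4.77 = 19.17 pp.

19.17 percentage points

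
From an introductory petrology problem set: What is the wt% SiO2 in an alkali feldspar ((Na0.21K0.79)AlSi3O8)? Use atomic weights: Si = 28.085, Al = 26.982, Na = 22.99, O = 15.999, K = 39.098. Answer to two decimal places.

65.56 wt%

Molar mass of (Na0.21K0.79)AlSi3O8 = 0.21×22.99 + 0.79×39.098 + 1×26.982 + 3×28.085 + 8×15.999 = 274.944 g/mol.
Each formula unit contains 3 Si, equivalent to 3/1 = 3.0000 mol SiO2.
M(SiO2) = 1×28.085 + 2×15.999 = 60.083 g/mol.
Mass of SiO2 per formula unit = 3.0000 × 60.083 = 180.249 g.
SiO2 wt% = 180.249 / 274.944 × 100 = 65.56%.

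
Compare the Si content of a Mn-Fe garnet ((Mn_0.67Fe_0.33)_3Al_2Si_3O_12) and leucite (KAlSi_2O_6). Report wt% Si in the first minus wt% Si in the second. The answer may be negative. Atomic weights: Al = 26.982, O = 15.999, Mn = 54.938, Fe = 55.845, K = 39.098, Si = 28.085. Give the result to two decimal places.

M((Mn_0.67Fe_0.33)_3Al_2Si_3O_12) = 495.919 g/mol, so wt% Si = 84.255/495.919 × 100 = 16.99%.
M(KAlSi_2O_6) = 218.244 g/mol, so wt% Si = 56.170/218.244 × 100 = 25.74%.
16.99 − 25.74 = -8.75 pp.

-8.75 percentage points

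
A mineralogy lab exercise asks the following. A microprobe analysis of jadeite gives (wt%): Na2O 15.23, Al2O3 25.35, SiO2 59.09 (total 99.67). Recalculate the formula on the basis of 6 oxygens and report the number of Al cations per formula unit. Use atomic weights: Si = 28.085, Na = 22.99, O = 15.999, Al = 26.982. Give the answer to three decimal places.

1.008 Al apfu

Na2O (M=61.979): mol = 0.24573; Na = 0.49146, O = 0.24573.
Al2O3 (M=101.961): mol = 0.24862; Al = 0.49724, O = 0.74586.
SiO2 (M=60.083): mol = 0.98347; Si = 0.98347, O = 1.96694.
ΣO = 2.95853; factor = 6/ΣO = 2.02803.
Al apfu = 0.49724 × 2.02803 = 1.008.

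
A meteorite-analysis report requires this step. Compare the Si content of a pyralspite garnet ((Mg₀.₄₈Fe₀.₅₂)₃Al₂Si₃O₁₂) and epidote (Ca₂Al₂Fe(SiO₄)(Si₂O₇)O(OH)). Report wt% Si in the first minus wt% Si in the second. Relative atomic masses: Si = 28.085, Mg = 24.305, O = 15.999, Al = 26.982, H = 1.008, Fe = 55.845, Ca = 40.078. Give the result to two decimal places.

1.19 percentage points

First mineral: 84.255 g Si in 452.324 g formula = 18.63 wt% Si.
Second mineral: 84.255 g Si in 483.215 g formula = 17.44 wt% Si.
18.63% − 17.44% gives a difference of 1.19 percentage points.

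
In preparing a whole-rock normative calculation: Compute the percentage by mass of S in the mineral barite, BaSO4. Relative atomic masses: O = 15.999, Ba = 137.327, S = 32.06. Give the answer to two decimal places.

13.74 weight percent

M(BaSO4) = 233.383 g/mol.
S contributes 1 × 32.06 = 32.060 g per mole.
32.060/233.383 = 0.1374 → 13.74%.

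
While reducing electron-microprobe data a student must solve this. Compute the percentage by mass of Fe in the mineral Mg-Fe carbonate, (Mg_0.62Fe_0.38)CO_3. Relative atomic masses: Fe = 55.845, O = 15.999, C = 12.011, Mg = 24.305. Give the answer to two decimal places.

22.04 wt%

Molar mass of (Mg_0.62Fe_0.38)CO_3: 0.62*24.305 + 0.38*55.845 + 1*12.011 + 3*15.999 = 96.298 g/mol.
Mass of Fe per formula unit: 0.38 × 55.845 = 21.221 g.
Weight fraction Fe = 21.221 / 96.298 = 0.2204.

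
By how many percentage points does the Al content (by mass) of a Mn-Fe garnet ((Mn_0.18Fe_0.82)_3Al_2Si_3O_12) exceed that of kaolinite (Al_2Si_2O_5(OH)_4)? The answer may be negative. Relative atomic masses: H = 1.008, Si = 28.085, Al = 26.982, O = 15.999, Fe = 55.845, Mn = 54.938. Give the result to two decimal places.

-10.05 percentage points

M((Mn_0.18Fe_0.82)_3Al_2Si_3O_12) = 497.252 g/mol, so wt% Al = 53.964/497.252 × 100 = 10.85%.
M(Al_2Si_2O_5(OH)_4) = 258.157 g/mol, so wt% Al = 53.964/258.157 × 100 = 20.90%.
10.85 − 20.90 = -10.05 pp.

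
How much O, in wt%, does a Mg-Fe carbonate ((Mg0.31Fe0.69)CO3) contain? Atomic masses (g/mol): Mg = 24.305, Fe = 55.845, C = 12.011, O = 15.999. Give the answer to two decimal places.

Formula mass = 0.31×24.305 + 0.69×55.845 + 1×12.011 + 3×15.999 = 106.076 g/mol, of which 47.997 g is O.
So O makes up 47.997/106.076 = 0.4525 of the mass, i.e. 45.25%.

45.25 wt%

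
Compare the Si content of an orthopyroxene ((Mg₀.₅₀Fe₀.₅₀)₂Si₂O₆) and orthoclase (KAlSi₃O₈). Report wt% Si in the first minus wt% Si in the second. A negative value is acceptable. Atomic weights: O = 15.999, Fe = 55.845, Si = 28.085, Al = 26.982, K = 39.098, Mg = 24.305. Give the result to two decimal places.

First mineral: 56.170 g Si in 232.314 g formula = 24.18 wt% Si.
Second mineral: 84.255 g Si in 278.327 g formula = 30.27 wt% Si.
24.18% − 30.27% gives a difference of -6.09 percentage points.

-6.09 percentage points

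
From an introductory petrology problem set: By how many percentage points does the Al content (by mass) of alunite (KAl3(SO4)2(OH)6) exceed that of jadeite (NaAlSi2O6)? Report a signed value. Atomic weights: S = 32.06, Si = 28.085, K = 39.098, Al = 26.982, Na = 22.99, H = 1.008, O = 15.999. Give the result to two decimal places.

6.19 percentage points

M(KAl3(SO4)2(OH)6) = 414.198 g/mol, so wt% Al = 80.946/414.198 × 100 = 19.54%.
M(NaAlSi2O6) = 202.136 g/mol, so wt% Al = 26.982/202.136 × 100 = 13.35%.
19.54 − 13.35 = 6.19 pp.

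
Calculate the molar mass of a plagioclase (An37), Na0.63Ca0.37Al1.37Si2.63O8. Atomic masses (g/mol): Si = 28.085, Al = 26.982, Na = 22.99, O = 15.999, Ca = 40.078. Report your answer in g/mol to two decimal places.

M = 0.63×22.99 + 0.37×40.078 + 1.37×26.982 + 2.63×28.085 + 8×15.999

268.13 g/mol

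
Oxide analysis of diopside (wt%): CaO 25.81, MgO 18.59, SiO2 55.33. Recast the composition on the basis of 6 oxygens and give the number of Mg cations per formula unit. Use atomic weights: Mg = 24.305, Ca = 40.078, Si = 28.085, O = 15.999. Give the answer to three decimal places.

25.81 wt% CaO ÷ 56.077 g/mol = 0.46026 mol, giving 0.46026 Ca and 0.46026 O.
18.59 wt% MgO ÷ 40.304 g/mol = 0.46124 mol, giving 0.46124 Mg and 0.46124 O.
55.33 wt% SiO2 ÷ 60.083 g/mol = 0.92089 mol, giving 0.92089 Si and 1.84178 O.
Oxygen sums to 2.76328; scaling by 6/2.76328 = 2.17133 puts the formula on 6 O.
Mg: 0.46124 × 2.17133 = 1.002 atoms per formula unit.

1.002 Mg apfu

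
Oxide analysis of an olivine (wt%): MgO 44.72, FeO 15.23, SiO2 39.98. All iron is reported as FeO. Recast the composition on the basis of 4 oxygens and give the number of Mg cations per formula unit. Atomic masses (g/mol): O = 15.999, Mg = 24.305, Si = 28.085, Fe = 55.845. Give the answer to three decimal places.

44.72 wt% MgO ÷ 40.304 g/mol = 1.10957 mol, giving 1.10957 Mg and 1.10957 O.
15.23 wt% FeO ÷ 71.844 g/mol = 0.21199 mol, giving 0.21199 Fe and 0.21199 O.
39.98 wt% SiO2 ÷ 60.083 g/mol = 0.66541 mol, giving 0.66541 Si and 1.33082 O.
Oxygen sums to 2.65238; scaling by 4/2.65238 = 1.50808 puts the formula on 4 O.
Mg: 1.10957 × 1.50808 = 1.673 atoms per formula unit.

1.673 Mg apfu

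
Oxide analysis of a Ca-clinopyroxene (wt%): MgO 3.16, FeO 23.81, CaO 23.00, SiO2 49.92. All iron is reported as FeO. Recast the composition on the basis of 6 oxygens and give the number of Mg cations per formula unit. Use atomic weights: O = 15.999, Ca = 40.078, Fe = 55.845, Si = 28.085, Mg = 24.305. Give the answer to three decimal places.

0.190 Mg apfu

MgO: 3.16/40.304 = 0.07840 mol → 0.07840 mol Mg, 0.07840 mol O.
FeO: 23.81/71.844 = 0.33141 mol → 0.33141 mol Fe, 0.33141 mol O.
CaO: 23.00/56.077 = 0.41015 mol → 0.41015 mol Ca, 0.41015 mol O.
SiO2: 49.92/60.083 = 0.83085 mol → 0.83085 mol Si, 1.66170 mol O.
Total oxygen = 2.48166 mol. Normalization factor = 6/2.48166 = 2.41774.
Mg per 6 O = 0.07840 × 2.41774 = 0.190.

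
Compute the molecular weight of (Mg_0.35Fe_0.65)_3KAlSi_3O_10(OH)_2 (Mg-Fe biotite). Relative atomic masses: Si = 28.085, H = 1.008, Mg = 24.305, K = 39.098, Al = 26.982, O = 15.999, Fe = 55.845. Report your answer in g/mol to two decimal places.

M = 1.05(24.305) + 1.95(55.845) + 1(39.098) + 1(26.982) + 3(28.085) + 12(15.999) + 2(1.008)

478.76 g/mol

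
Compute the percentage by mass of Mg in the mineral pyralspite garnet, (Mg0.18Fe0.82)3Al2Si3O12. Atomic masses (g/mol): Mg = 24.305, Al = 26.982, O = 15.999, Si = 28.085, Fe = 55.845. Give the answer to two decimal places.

2.73 mass %

Formula mass = 0.54×24.305 + 2.46×55.845 + 2×26.982 + 3×28.085 + 12×15.999 = 480.710 g/mol, of which 13.125 g is Mg.
So Mg makes up 13.125/480.710 = 0.0273 of the mass, i.e. 2.73%.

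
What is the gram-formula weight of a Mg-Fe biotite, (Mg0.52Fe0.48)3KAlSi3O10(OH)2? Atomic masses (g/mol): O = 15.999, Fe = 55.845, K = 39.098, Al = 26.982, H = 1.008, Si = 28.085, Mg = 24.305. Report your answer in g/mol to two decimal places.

462.67 g/mol

M = 1.56×24.305 + 1.44×55.845 + 1×39.098 + 1×26.982 + 3×28.085 + 12×15.999 + 2×1.008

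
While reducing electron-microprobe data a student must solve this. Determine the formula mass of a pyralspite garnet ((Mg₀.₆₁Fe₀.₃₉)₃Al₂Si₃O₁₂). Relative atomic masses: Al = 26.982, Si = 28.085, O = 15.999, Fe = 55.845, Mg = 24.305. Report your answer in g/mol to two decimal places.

The formula mass is the sum 1.83(24.305) + 1.17(55.845) + 2(26.982) + 3(28.085) + 12(15.999).

440.02 g/mol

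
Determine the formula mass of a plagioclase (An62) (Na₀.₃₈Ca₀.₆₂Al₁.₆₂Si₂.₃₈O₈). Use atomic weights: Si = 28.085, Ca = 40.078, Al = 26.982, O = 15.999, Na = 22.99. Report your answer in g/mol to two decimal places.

272.13 g/mol

M = 0.38·22.99 + 0.62·40.078 + 1.62·26.982 + 2.38·28.085 + 8·15.999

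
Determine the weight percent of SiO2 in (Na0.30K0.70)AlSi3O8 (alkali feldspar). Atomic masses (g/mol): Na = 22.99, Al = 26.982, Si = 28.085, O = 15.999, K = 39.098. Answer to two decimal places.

65.91 wt%

Formula mass = 273.495 g/mol.
3 Si → 3.0000 mol SiO2 per formula unit; M(SiO2) = 60.083, so SiO2 mass = 180.249 g.
180.249/273.495 × 100 = 65.91 wt%.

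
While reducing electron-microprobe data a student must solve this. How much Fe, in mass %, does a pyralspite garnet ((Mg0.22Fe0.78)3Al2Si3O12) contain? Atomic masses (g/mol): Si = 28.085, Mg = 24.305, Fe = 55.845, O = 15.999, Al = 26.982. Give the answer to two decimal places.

27.40 mass %

M((Mg0.22Fe0.78)3Al2Si3O12) = 476.926 g/mol.
Fe contributes 2.34 × 55.845 = 130.677 g per mole.
130.677/476.926 = 0.2740 → 27.40%.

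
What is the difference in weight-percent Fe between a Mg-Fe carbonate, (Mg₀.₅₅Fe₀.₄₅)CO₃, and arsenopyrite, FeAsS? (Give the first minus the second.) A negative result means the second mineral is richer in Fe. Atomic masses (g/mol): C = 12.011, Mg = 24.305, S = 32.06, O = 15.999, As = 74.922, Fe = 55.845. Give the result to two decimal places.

-8.79 percentage points

First mineral: 25.130 g Fe in 98.506 g formula = 25.51 wt% Fe.
Second mineral: 55.845 g Fe in 162.827 g formula = 34.30 wt% Fe.
25.51% − 34.30% gives a difference of -8.79 percentage points.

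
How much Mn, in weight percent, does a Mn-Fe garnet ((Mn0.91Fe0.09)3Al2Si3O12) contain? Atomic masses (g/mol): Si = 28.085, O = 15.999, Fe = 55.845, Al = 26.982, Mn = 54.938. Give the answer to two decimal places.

M((Mn0.91Fe0.09)3Al2Si3O12) = 495.266 g/mol.
Mn contributes 2.73 × 54.938 = 149.981 g per mole.
149.981/495.266 = 0.3028 → 30.28%.

30.28 weight percent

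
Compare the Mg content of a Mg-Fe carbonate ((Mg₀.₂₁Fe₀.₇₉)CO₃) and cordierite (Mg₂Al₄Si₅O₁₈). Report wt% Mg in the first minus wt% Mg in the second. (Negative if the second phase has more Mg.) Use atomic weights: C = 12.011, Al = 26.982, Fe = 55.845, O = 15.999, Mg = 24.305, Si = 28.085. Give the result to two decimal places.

M((Mg₀.₂₁Fe₀.₇₉)CO₃) = 109.230 g/mol, so wt% Mg = 5.104/109.230 × 100 = 4.67%.
M(Mg₂Al₄Si₅O₁₈) = 584.945 g/mol, so wt% Mg = 48.610/584.945 × 100 = 8.31%.
4.67 − 8.31 = -3.64 pp.

-3.64 percentage points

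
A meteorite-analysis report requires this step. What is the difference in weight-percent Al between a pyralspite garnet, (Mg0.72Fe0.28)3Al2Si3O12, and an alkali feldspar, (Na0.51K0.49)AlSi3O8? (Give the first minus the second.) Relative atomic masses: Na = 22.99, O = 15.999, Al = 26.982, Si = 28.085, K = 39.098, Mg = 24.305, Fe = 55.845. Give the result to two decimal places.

2.57 percentage points

First mineral: 53.964 g Al in 429.616 g formula = 12.56 wt% Al.
Second mineral: 26.982 g Al in 270.112 g formula = 9.99 wt% Al.
12.56% − 9.99% gives a difference of 2.57 percentage points.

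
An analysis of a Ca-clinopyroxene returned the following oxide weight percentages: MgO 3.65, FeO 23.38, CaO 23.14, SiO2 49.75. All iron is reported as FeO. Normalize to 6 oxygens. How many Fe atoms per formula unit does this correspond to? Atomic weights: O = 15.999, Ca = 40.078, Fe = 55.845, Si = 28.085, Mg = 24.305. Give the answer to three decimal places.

0.786 Fe apfu

MgO: 3.65/40.304 = 0.09056 mol → 0.09056 mol Mg, 0.09056 mol O.
FeO: 23.38/71.844 = 0.32543 mol → 0.32543 mol Fe, 0.32543 mol O.
CaO: 23.14/56.077 = 0.41265 mol → 0.41265 mol Ca, 0.41265 mol O.
SiO2: 49.75/60.083 = 0.82802 mol → 0.82802 mol Si, 1.65604 mol O.
Total oxygen = 2.48468 mol. Normalization factor = 6/2.48468 = 2.41480.
Fe per 6 O = 0.32543 × 2.41480 = 0.786.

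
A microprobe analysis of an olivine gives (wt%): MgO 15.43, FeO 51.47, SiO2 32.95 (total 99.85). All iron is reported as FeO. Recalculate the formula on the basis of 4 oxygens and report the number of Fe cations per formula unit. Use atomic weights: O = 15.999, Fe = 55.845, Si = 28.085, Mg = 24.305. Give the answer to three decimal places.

MgO (M=40.304): mol = 0.38284; Mg = 0.38284, O = 0.38284.
FeO (M=71.844): mol = 0.71641; Fe = 0.71641, O = 0.71641.
SiO2 (M=60.083): mol = 0.54841; Si = 0.54841, O = 1.09682.
ΣO = 2.19607; factor = 4/ΣO = 1.82144.
Fe apfu = 0.71641 × 1.82144 = 1.305.

1.305 Fe apfu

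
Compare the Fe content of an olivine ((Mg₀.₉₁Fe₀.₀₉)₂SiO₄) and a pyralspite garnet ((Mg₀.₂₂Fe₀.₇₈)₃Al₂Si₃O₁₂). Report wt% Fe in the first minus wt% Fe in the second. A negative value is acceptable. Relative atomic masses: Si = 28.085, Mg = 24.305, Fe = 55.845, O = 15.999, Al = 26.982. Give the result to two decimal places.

-20.53 percentage points

First mineral: 10.052 g Fe in 146.368 g formula = 6.87 wt% Fe.
Second mineral: 130.677 g Fe in 476.926 g formula = 27.40 wt% Fe.
6.87% − 27.40% gives a difference of -20.53 percentage points.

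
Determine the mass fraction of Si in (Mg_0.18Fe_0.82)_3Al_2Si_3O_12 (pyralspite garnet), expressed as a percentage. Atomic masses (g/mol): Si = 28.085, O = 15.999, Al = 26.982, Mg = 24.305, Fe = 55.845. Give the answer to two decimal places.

Molar mass of (Mg_0.18Fe_0.82)_3Al_2Si_3O_12: 0.54·24.305 + 2.46·55.845 + 2·26.982 + 3·28.085 + 12·15.999 = 480.710 g/mol.
Mass of Si per formula unit: 3 × 28.085 = 84.255 g.
Weight fraction Si = 84.255 / 480.710 = 0.1753.

17.53 mass %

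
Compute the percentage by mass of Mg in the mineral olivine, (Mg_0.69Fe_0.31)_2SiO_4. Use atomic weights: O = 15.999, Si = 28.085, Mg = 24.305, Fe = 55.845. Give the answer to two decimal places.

M((Mg_0.69Fe_0.31)_2SiO_4) = 160.246 g/mol.
Mg contributes 1.38 × 24.305 = 33.541 g per mole.
33.541/160.246 = 0.2093 → 20.93%.

20.93 weight percent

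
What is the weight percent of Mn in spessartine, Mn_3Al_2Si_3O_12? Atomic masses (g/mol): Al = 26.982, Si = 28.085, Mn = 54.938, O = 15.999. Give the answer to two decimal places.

33.29 mass %

M(Mn_3Al_2Si_3O_12) = 495.021 g/mol.
Mn contributes 3 × 54.938 = 164.814 g per mole.
164.814/495.021 = 0.3329 → 33.29%.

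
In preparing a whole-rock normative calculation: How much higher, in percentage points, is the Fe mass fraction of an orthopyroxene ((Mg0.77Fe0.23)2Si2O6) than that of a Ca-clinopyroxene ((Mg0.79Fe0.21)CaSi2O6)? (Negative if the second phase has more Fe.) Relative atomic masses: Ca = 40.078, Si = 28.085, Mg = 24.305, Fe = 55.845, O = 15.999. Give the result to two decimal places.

6.68 percentage points

First mineral: 25.689 g Fe in 215.282 g formula = 11.93 wt% Fe.
Second mineral: 11.727 g Fe in 223.170 g formula = 5.25 wt% Fe.
11.93% − 5.25% gives a difference of 6.68 percentage points.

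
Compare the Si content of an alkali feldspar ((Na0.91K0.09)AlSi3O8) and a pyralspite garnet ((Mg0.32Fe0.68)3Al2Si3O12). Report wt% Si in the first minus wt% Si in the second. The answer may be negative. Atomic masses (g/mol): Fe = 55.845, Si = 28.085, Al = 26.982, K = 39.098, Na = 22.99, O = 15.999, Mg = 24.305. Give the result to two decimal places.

13.93 percentage points

First mineral: 84.255 g Si in 263.669 g formula = 31.95 wt% Si.
Second mineral: 84.255 g Si in 467.464 g formula = 18.02 wt% Si.
31.95% − 18.02% gives a difference of 13.93 percentage points.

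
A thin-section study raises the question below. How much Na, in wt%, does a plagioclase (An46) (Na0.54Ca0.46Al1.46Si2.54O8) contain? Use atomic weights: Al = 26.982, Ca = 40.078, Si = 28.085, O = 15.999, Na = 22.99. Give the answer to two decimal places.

4.61 wt%

Formula mass = 0.54·22.99 + 0.46·40.078 + 1.46·26.982 + 2.54·28.085 + 8·15.999 = 269.572 g/mol, of which 12.415 g is Na.
So Na makes up 12.415/269.572 = 0.0461 of the mass, i.e. 4.61%.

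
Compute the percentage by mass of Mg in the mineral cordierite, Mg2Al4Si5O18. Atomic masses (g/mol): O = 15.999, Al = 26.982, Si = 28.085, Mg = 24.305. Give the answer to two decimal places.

M(Mg2Al4Si5O18) = 584.945 g/mol.
Mg contributes 2 × 24.305 = 48.610 g per mole.
48.610/584.945 = 0.0831 → 8.31%.

8.31 wt%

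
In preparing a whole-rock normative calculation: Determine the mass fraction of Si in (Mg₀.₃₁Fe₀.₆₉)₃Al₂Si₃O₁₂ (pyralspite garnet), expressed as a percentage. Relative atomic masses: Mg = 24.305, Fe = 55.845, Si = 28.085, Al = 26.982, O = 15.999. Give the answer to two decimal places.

17.99 wt%

Molar mass of (Mg₀.₃₁Fe₀.₆₉)₃Al₂Si₃O₁₂: 0.93×24.305 + 2.07×55.845 + 2×26.982 + 3×28.085 + 12×15.999 = 468.410 g/mol.
Mass of Si per formula unit: 3 × 28.085 = 84.255 g.
Weight fraction Si = 84.255 / 468.410 = 0.1799.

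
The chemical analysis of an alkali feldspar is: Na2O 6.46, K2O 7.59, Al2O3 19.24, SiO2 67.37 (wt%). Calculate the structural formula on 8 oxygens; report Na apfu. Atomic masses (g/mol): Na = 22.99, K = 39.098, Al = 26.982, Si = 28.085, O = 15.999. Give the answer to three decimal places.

0.557 Na apfu

6.46 wt% Na2O ÷ 61.979 g/mol = 0.10423 mol, giving 0.20846 Na and 0.10423 O.
7.59 wt% K2O ÷ 94.195 g/mol = 0.08058 mol, giving 0.16116 K and 0.08058 O.
19.24 wt% Al2O3 ÷ 101.961 g/mol = 0.18870 mol, giving 0.37740 Al and 0.56610 O.
67.37 wt% SiO2 ÷ 60.083 g/mol = 1.12128 mol, giving 1.12128 Si and 2.24256 O.
Oxygen sums to 2.99347; scaling by 8/2.99347 = 2.67248 puts the formula on 8 O.
Na: 0.20846 × 2.67248 = 0.557 atoms per formula unit.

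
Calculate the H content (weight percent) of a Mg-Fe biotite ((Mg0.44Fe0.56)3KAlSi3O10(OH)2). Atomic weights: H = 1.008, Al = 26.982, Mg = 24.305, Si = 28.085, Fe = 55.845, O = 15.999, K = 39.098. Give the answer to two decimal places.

0.43 weight percent

Formula mass = 1.32×24.305 + 1.68×55.845 + 1×39.098 + 1×26.982 + 3×28.085 + 12×15.999 + 2×1.008 = 470.241 g/mol, of which 2.016 g is H.
So H makes up 2.016/470.241 = 0.0043 of the mass, i.e. 0.43%.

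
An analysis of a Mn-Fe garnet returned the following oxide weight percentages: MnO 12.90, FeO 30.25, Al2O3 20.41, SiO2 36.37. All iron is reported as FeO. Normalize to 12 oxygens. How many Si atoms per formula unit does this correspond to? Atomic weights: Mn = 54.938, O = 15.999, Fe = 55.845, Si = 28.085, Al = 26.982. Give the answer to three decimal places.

12.90 wt% MnO ÷ 70.937 g/mol = 0.18185 mol, giving 0.18185 Mn and 0.18185 O.
30.25 wt% FeO ÷ 71.844 g/mol = 0.42105 mol, giving 0.42105 Fe and 0.42105 O.
20.41 wt% Al2O3 ÷ 101.961 g/mol = 0.20017 mol, giving 0.40034 Al and 0.60051 O.
36.37 wt% SiO2 ÷ 60.083 g/mol = 0.60533 mol, giving 0.60533 Si and 1.21066 O.
Oxygen sums to 2.41407; scaling by 12/2.41407 = 4.97086 puts the formula on 12 O.
Si: 0.60533 × 4.97086 = 3.009 atoms per formula unit.

3.009 Si apfu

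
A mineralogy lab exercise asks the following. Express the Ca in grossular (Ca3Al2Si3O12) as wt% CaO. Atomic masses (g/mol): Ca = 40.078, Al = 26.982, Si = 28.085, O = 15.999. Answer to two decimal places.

37.35 wt%

Molar mass of Ca3Al2Si3O12 = 3*40.078 + 2*26.982 + 3*28.085 + 12*15.999 = 450.441 g/mol.
Each formula unit contains 3 Ca, equivalent to 3/1 = 3.0000 mol CaO.
M(CaO) = 1×40.078 + 1×15.999 = 56.077 g/mol.
Mass of CaO per formula unit = 3.0000 × 56.077 = 168.231 g.
CaO wt% = 168.231 / 450.441 × 100 = 37.35%.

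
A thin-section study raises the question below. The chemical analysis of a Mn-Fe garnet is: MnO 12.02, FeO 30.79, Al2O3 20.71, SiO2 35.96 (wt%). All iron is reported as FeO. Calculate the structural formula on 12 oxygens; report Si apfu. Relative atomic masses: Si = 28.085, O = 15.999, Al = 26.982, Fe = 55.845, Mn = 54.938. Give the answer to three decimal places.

12.02 wt% MnO ÷ 70.937 g/mol = 0.16945 mol, giving 0.16945 Mn and 0.16945 O.
30.79 wt% FeO ÷ 71.844 g/mol = 0.42857 mol, giving 0.42857 Fe and 0.42857 O.
20.71 wt% Al2O3 ÷ 101.961 g/mol = 0.20312 mol, giving 0.40624 Al and 0.60936 O.
35.96 wt% SiO2 ÷ 60.083 g/mol = 0.59851 mol, giving 0.59851 Si and 1.19702 O.
Oxygen sums to 2.40440; scaling by 12/2.40440 = 4.99085 puts the formula on 12 O.
Si: 0.59851 × 4.99085 = 2.987 atoms per formula unit.

2.987 Si apfu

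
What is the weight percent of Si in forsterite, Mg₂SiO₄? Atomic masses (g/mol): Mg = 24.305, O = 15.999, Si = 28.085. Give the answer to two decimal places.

19.96 mass %

Molar mass of Mg₂SiO₄: 2·24.305 + 1·28.085 + 4·15.999 = 140.691 g/mol.
Mass of Si per formula unit: 1 × 28.085 = 28.085 g.
Weight fraction Si = 28.085 / 140.691 = 0.1996.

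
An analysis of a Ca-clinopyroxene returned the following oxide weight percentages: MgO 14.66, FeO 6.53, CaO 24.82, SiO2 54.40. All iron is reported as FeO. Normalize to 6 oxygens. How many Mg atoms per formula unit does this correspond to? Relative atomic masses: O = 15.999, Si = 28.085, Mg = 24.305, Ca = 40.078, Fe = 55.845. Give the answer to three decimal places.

0.806 Mg apfu

14.66 wt% MgO ÷ 40.304 g/mol = 0.36374 mol, giving 0.36374 Mg and 0.36374 O.
6.53 wt% FeO ÷ 71.844 g/mol = 0.09089 mol, giving 0.09089 Fe and 0.09089 O.
24.82 wt% CaO ÷ 56.077 g/mol = 0.44261 mol, giving 0.44261 Ca and 0.44261 O.
54.40 wt% SiO2 ÷ 60.083 g/mol = 0.90541 mol, giving 0.90541 Si and 1.81082 O.
Oxygen sums to 2.70806; scaling by 6/2.70806 = 2.21561 puts the formula on 6 O.
Mg: 0.36374 × 2.21561 = 0.806 atoms per formula unit.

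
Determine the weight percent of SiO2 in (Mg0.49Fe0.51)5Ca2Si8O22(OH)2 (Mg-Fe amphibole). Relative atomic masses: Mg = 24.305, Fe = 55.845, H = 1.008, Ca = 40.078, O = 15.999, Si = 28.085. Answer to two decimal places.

Molar mass of (Mg0.49Fe0.51)5Ca2Si8O22(OH)2 = 2.45×24.305 + 2.55×55.845 + 2×40.078 + 8×28.085 + 24×15.999 + 2×1.008 = 892.780 g/mol.
Each formula unit contains 8 Si, equivalent to 8/1 = 8.0000 mol SiO2.
M(SiO2) = 1×28.085 + 2×15.999 = 60.083 g/mol.
Mass of SiO2 per formula unit = 8.0000 × 60.083 = 480.664 g.
SiO2 wt% = 480.664 / 892.780 × 100 = 53.84%.

53.84 wt%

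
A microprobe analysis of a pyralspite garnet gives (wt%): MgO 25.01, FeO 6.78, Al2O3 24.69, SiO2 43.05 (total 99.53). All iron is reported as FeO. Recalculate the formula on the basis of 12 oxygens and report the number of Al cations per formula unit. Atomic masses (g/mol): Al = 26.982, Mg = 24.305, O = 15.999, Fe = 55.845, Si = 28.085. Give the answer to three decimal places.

2.022 Al apfu

MgO (M=40.304): mol = 0.62053; Mg = 0.62053, O = 0.62053.
FeO (M=71.844): mol = 0.09437; Fe = 0.09437, O = 0.09437.
Al2O3 (M=101.961): mol = 0.24215; Al = 0.48430, O = 0.72645.
SiO2 (M=60.083): mol = 0.71651; Si = 0.71651, O = 1.43302.
ΣO = 2.87437; factor = 12/ΣO = 4.17483.
Al apfu = 0.48430 × 4.17483 = 2.022.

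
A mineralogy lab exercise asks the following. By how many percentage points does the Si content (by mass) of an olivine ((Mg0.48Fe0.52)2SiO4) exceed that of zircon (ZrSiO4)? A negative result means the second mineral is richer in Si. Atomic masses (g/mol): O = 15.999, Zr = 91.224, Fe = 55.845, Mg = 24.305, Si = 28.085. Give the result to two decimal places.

0.87 percentage points

First mineral: 28.085 g Si in 173.493 g formula = 16.19 wt% Si.
Second mineral: 28.085 g Si in 183.305 g formula = 15.32 wt% Si.
16.19% − 15.32% gives a difference of 0.87 percentage points.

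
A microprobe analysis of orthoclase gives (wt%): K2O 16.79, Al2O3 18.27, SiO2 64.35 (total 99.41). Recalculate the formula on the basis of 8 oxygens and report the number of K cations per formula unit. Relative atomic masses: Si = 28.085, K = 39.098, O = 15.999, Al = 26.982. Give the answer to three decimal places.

0.998 K apfu

K2O: 16.79/94.195 = 0.17825 mol → 0.35650 mol K, 0.17825 mol O.
Al2O3: 18.27/101.961 = 0.17919 mol → 0.35838 mol Al, 0.53757 mol O.
SiO2: 64.35/60.083 = 1.07102 mol → 1.07102 mol Si, 2.14204 mol O.
Total oxygen = 2.85786 mol. Normalization factor = 8/2.85786 = 2.79930.
K per 8 O = 0.35650 × 2.79930 = 0.998.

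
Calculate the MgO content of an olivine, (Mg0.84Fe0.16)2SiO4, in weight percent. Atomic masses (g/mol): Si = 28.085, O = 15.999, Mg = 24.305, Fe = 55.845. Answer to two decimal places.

44.91 wt%

Formula mass = 150.784 g/mol.
1.68 Mg → 1.6800 mol MgO per formula unit; M(MgO) = 40.304, so MgO mass = 67.711 g.
67.711/150.784 × 100 = 44.91 wt%.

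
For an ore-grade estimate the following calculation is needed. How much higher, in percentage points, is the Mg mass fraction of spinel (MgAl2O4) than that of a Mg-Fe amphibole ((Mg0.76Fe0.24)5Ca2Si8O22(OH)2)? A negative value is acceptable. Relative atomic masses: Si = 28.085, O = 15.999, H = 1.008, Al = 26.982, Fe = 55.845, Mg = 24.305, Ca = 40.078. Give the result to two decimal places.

6.22 percentage points

First mineral: 24.305 g Mg in 142.265 g formula = 17.08 wt% Mg.
Second mineral: 92.359 g Mg in 850.201 g formula = 10.86 wt% Mg.
17.08% − 10.86% gives a difference of 6.22 percentage points.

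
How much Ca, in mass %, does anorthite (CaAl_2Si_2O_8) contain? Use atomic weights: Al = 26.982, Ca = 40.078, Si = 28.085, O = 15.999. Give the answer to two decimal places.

14.41 mass %

M(CaAl_2Si_2O_8) = 278.204 g/mol.
Ca contributes 1 × 40.078 = 40.078 g per mole.
40.078/278.204 = 0.1441 → 14.41%.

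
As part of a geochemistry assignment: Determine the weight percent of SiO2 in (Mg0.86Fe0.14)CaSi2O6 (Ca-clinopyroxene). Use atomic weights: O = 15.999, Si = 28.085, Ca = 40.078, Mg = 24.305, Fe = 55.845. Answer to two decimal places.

54.38 wt%

M((Mg0.86Fe0.14)CaSi2O6) = 220.963 g/mol; M(SiO2) = 60.083 g/mol.
Moles SiO2 per formula unit = 2 Si ÷ 1 = 2.0000.
SiO2 fraction = (2.0000 × 60.083) / 220.963 = 120.166/220.963 = 0.5438.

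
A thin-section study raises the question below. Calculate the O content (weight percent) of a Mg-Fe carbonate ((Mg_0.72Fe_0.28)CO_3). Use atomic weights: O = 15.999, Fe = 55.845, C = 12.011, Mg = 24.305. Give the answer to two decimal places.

51.53 weight percent

Formula mass = 0.72*24.305 + 0.28*55.845 + 1*12.011 + 3*15.999 = 93.144 g/mol, of which 47.997 g is O.
So O makes up 47.997/93.144 = 0.5153 of the mass, i.e. 51.53%.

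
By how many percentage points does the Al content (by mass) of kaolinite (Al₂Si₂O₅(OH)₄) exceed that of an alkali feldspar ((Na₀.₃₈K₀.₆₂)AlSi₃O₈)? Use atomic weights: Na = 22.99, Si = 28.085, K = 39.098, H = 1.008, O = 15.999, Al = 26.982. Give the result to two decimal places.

Al in Al₂Si₂O₅(OH)₄: molar mass 258.157 g/mol; 2×26.982 = 53.964 g → 20.90 wt%.
Al in (Na₀.₃₈K₀.₆₂)AlSi₃O₈: molar mass 272.206 g/mol; 1×26.982 = 26.982 g → 9.91 wt%.
Difference = 20.90 − 9.91 = 10.99 percentage points.

10.99 percentage points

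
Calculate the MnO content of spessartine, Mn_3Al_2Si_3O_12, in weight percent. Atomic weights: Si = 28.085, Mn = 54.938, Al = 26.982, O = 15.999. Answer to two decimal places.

M(Mn_3Al_2Si_3O_12) = 495.021 g/mol; M(MnO) = 70.937 g/mol.
Moles MnO per formula unit = 3 Mn ÷ 1 = 3.0000.
MnO fraction = (3.0000 × 70.937) / 495.021 = 212.811/495.021 = 0.4299.

42.99 wt%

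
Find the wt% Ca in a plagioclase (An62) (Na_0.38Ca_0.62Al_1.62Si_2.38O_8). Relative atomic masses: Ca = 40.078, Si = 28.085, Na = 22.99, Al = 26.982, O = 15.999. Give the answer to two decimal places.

Molar mass of Na_0.38Ca_0.62Al_1.62Si_2.38O_8: 0.38×22.99 + 0.62×40.078 + 1.62×26.982 + 2.38×28.085 + 8×15.999 = 272.130 g/mol.
Mass of Ca per formula unit: 0.62 × 40.078 = 24.848 g.
Weight fraction Ca = 24.848 / 272.130 = 0.0913.

9.13 weight percent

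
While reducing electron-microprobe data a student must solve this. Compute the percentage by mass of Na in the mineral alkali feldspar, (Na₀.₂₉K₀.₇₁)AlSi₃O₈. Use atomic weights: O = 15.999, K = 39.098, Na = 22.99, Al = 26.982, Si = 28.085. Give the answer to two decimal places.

Molar mass of (Na₀.₂₉K₀.₇₁)AlSi₃O₈: 0.29·22.99 + 0.71·39.098 + 1·26.982 + 3·28.085 + 8·15.999 = 273.656 g/mol.
Mass of Na per formula unit: 0.29 × 22.99 = 6.667 g.
Weight fraction Na = 6.667 / 273.656 = 0.0244.

2.44 wt%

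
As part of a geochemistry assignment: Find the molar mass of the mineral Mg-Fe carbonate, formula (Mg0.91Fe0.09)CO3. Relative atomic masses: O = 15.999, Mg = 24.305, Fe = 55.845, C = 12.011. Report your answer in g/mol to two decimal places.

M = 0.91×24.305 + 0.09×55.845 + 1×12.011 + 3×15.999

87.15 g/mol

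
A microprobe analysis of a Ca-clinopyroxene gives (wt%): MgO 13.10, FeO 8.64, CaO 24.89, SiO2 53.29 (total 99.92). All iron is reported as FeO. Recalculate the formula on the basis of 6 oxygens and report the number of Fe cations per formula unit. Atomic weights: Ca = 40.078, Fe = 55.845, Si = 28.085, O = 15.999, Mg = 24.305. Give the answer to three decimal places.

13.10 wt% MgO ÷ 40.304 g/mol = 0.32503 mol, giving 0.32503 Mg and 0.32503 O.
8.64 wt% FeO ÷ 71.844 g/mol = 0.12026 mol, giving 0.12026 Fe and 0.12026 O.
24.89 wt% CaO ÷ 56.077 g/mol = 0.44385 mol, giving 0.44385 Ca and 0.44385 O.
53.29 wt% SiO2 ÷ 60.083 g/mol = 0.88694 mol, giving 0.88694 Si and 1.77388 O.
Oxygen sums to 2.66302; scaling by 6/2.66302 = 2.25308 puts the formula on 6 O.
Fe: 0.12026 × 2.25308 = 0.271 atoms per formula unit.

0.271 Fe apfu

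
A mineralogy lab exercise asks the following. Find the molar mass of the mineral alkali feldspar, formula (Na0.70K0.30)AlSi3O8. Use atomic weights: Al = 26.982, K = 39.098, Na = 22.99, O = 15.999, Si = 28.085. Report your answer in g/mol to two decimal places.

267.05 g/mol

M = 0.70×22.99 + 0.30×39.098 + 1×26.982 + 3×28.085 + 8×15.999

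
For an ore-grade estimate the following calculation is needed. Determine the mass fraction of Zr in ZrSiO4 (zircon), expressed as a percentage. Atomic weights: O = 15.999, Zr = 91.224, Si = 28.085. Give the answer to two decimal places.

49.77 weight percent

Molar mass of ZrSiO4: 1×91.224 + 1×28.085 + 4×15.999 = 183.305 g/mol.
Mass of Zr per formula unit: 1 × 91.224 = 91.224 g.
Weight fraction Zr = 91.224 / 183.305 = 0.4977.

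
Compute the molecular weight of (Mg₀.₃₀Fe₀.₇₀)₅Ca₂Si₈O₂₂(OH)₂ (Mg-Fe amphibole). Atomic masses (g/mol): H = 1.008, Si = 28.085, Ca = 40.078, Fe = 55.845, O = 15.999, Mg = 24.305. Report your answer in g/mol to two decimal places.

The formula mass is the sum 1.50*24.305 + 3.50*55.845 + 2*40.078 + 8*28.085 + 24*15.999 + 2*1.008.

922.74 g/mol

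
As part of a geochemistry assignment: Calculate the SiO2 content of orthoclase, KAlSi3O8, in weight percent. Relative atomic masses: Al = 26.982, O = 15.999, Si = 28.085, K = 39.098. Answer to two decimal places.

64.76 wt%

Molar mass of KAlSi3O8 = 1*39.098 + 1*26.982 + 3*28.085 + 8*15.999 = 278.327 g/mol.
Each formula unit contains 3 Si, equivalent to 3/1 = 3.0000 mol SiO2.
M(SiO2) = 1×28.085 + 2×15.999 = 60.083 g/mol.
Mass of SiO2 per formula unit = 3.0000 × 60.083 = 180.249 g.
SiO2 wt% = 180.249 / 278.327 × 100 = 64.76%.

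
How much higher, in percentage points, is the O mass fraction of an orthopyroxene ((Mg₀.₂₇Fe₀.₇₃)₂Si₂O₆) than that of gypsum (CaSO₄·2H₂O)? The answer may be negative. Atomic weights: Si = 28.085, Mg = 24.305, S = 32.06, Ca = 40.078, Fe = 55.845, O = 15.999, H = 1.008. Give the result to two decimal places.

-16.87 percentage points

O in (Mg₀.₂₇Fe₀.₇₃)₂Si₂O₆: molar mass 246.822 g/mol; 6×15.999 = 95.994 g → 38.89 wt%.
O in CaSO₄·2H₂O: molar mass 172.164 g/mol; 6×15.999 = 95.994 g → 55.76 wt%.
Difference = 38.89 − 55.76 = -16.87 percentage points.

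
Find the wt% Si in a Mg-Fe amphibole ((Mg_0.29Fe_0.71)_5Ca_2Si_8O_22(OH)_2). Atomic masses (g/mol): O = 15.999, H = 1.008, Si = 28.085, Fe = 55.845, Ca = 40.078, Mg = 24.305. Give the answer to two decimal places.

24.31 wt%

Molar mass of (Mg_0.29Fe_0.71)_5Ca_2Si_8O_22(OH)_2: 1.45*24.305 + 3.55*55.845 + 2*40.078 + 8*28.085 + 24*15.999 + 2*1.008 = 924.320 g/mol.
Mass of Si per formula unit: 8 × 28.085 = 224.680 g.
Weight fraction Si = 224.680 / 924.320 = 0.2431.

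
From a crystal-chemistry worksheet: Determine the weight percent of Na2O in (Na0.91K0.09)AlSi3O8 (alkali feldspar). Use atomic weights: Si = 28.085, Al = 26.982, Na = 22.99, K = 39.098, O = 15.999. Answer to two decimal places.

10.70 wt%

M((Na0.91K0.09)AlSi3O8) = 263.669 g/mol; M(Na2O) = 61.979 g/mol.
Moles Na2O per formula unit = 0.91 Na ÷ 2 = 0.4550.
Na2O fraction = (0.4550 × 61.979) / 263.669 = 28.200/263.669 = 0.1070.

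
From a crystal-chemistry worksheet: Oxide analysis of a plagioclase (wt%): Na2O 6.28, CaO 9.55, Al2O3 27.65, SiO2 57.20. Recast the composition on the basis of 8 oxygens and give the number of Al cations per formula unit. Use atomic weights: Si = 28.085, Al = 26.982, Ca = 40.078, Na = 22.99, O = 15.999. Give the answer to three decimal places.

Na2O: 6.28/61.979 = 0.10132 mol → 0.20264 mol Na, 0.10132 mol O.
CaO: 9.55/56.077 = 0.17030 mol → 0.17030 mol Ca, 0.17030 mol O.
Al2O3: 27.65/101.961 = 0.27118 mol → 0.54236 mol Al, 0.81354 mol O.
SiO2: 57.20/60.083 = 0.95202 mol → 0.95202 mol Si, 1.90404 mol O.
Total oxygen = 2.98920 mol. Normalization factor = 8/2.98920 = 2.67630.
Al per 8 O = 0.54236 × 2.67630 = 1.452.

1.452 Al apfu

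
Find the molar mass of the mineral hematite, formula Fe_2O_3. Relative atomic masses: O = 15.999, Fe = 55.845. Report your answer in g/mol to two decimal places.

159.69 g/mol

Fe: 2 × 55.845 = 111.6900
O: 3 × 15.999 = 47.9970
Summing the contributions gives the formula mass.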